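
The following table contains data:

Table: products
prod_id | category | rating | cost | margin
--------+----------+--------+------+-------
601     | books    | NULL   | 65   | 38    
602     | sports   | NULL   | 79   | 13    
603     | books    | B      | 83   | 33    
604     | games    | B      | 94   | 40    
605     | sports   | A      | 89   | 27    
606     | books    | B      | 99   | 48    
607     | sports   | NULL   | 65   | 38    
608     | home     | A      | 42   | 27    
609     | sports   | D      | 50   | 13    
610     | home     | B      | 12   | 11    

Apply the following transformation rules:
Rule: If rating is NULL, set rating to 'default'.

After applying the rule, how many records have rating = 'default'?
3

Step 1: Count records where rating IS NULL
Step 2: Found 3 records with NULL rating
Step 3: These records will have rating set to 'default'
Step 4: Records already having rating = 'default': 0
Step 5: Answer: 3 + 0 = 3 records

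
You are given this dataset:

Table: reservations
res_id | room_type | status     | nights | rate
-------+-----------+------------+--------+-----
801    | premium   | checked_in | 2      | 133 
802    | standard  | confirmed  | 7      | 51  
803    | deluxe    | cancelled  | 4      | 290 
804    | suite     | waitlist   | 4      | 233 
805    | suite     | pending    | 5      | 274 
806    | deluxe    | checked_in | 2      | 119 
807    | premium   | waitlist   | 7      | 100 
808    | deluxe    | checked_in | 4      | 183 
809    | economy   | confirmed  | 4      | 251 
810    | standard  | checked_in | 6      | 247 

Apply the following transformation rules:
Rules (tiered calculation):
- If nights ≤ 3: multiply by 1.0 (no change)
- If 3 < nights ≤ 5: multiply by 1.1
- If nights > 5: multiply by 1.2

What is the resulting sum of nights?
51.1

Step 1: Tier 1 (nights ≤ 3): 2 records, sum = 4 × 1.0 = 4.0
Step 2: Tier 2 (3 < nights ≤ 5): 5 records, sum = 21 × 1.1 = 23.1
Step 3: Tier 3 (nights > 5): 3 records, sum = 20 × 1.2 = 24.0
Step 4: Final sum = 4.0 + 23.1 + 24.0 = 51.1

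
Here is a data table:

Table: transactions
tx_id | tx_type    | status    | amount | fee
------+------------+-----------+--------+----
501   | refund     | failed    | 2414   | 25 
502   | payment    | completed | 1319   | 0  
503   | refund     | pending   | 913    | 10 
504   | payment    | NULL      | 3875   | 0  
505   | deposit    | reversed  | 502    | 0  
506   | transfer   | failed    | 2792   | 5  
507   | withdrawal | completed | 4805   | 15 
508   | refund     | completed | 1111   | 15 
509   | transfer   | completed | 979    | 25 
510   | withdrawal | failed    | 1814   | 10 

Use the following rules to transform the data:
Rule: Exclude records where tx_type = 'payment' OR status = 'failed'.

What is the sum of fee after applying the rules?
65

Step 1: Find records where tx_type = 'payment' OR status = 'failed'
Step 2: 5 records match, summing to 40
Step 3: Original sum: 105
Step 4: Remaining sum = 105 - 40 = 65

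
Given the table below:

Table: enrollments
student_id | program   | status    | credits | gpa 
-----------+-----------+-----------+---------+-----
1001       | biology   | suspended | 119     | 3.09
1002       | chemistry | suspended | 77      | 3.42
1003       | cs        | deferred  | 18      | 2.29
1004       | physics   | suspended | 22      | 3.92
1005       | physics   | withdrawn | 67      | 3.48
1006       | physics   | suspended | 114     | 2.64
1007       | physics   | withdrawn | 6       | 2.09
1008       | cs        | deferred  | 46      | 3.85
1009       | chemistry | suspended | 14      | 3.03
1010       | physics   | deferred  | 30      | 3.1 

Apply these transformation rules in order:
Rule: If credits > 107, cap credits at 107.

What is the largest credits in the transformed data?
107

Step 1: Original maximum credits = 119
Step 2: Apply cap at 107
Step 3: 2 records had credits > 107 and were capped
Step 4: Maximum after transformation = 107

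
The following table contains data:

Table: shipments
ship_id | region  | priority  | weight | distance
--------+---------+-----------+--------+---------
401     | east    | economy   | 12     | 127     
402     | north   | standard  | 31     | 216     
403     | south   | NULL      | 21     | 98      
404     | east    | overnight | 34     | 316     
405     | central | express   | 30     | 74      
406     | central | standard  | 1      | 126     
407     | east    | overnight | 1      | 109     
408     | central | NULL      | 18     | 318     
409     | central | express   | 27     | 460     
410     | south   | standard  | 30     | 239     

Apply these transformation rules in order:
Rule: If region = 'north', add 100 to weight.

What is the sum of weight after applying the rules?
305

Step 1: Count records where region = 'north': 1
Step 2: Total bonus added: 1 × 100 = 100
Step 3: Original sum of weight: 205
Step 4: Final sum = 205 + 100 = 305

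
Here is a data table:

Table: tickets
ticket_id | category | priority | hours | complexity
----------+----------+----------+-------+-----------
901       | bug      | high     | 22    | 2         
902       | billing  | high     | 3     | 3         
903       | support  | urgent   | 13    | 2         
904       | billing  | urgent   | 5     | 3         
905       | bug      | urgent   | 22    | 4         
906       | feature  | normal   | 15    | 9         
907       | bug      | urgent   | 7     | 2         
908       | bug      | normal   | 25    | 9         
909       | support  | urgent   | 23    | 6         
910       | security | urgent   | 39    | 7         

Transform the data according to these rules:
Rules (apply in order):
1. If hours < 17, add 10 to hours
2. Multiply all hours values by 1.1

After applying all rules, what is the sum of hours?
246.4

Step 1: Apply Rule 1 - Add 10 to records with hours < 17
  - 5 records affected: 43 + (5 × 10) = 93
  - Unaffected records: 131
  - Sum after Rule 1: 224
Step 2: Apply Rule 2 - Multiply all by 1.1
  - 224 × 1.1 = 246.4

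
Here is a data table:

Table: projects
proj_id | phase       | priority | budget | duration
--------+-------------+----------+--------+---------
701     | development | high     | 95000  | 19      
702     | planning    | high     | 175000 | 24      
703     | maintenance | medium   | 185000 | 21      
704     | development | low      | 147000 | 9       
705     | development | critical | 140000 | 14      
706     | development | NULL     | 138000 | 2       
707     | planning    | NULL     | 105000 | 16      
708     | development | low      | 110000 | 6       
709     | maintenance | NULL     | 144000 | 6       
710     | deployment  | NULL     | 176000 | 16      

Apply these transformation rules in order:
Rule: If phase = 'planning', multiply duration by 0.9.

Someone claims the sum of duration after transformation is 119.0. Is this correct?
No, the correct result is 129.0.

Step 1: Calculate the correct sum after transformation
Step 2: Apply multiplier 0.9 to records where phase = 'planning'
Step 3: Correct result = 129.0
Step 4: Claimed result = 119.0
Step 5: 129.0 ≠ 119.0
Conclusion: The claimed result is incorrect. The correct answer is 129.0.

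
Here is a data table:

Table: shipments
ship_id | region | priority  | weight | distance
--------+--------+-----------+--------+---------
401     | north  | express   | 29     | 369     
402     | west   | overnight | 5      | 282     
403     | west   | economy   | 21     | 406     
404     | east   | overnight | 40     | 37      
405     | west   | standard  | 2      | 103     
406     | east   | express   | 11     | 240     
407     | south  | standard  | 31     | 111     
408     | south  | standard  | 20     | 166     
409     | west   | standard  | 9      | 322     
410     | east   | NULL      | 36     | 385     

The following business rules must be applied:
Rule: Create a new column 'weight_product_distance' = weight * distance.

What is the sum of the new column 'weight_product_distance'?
48482

Step 1: For each record, compute weight * distance
Example calculations:
  29 * 369 = 10701
  5 * 282 = 1410
  21 * 406 = 8526
  ...
Step 2: Sum all derived values
Step 3: Total = 48482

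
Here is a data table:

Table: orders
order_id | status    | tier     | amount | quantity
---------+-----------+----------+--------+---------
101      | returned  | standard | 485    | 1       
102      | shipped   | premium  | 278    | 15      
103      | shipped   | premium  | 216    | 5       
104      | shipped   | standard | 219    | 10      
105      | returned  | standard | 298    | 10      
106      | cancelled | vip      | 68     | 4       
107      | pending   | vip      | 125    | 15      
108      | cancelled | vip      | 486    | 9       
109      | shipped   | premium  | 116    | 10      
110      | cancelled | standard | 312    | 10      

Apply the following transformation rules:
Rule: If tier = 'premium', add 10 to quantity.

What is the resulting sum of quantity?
119

Step 1: Count records where tier = 'premium': 3
Step 2: Total bonus added: 3 × 10 = 30
Step 3: Original sum of quantity: 89
Step 4: Final sum = 89 + 30 = 119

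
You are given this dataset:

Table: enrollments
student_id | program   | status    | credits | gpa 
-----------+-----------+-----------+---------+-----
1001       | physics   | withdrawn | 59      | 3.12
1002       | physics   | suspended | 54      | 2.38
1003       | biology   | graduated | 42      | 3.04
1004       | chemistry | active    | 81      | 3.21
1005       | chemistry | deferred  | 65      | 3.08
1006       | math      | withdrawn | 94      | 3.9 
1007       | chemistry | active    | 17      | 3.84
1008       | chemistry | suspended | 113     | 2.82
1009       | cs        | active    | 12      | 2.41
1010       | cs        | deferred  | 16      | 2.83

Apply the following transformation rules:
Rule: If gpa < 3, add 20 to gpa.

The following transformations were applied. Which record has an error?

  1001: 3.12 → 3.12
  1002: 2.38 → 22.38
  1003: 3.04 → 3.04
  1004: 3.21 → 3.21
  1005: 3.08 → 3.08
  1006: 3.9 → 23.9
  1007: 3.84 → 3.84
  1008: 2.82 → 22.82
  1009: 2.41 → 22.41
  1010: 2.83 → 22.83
Record 1006 has an error. The correct transformed value should be 3.9, not 23.9.

Step 1: Check each record against the rule
Step 2: Record 1006 has gpa = 3.9
Step 3: Since 3.9 >= 3, the bonus should not have been applied
Step 4: Correct value = 3.9, but claimed value = 23.9
Conclusion: Record 1006 has the error.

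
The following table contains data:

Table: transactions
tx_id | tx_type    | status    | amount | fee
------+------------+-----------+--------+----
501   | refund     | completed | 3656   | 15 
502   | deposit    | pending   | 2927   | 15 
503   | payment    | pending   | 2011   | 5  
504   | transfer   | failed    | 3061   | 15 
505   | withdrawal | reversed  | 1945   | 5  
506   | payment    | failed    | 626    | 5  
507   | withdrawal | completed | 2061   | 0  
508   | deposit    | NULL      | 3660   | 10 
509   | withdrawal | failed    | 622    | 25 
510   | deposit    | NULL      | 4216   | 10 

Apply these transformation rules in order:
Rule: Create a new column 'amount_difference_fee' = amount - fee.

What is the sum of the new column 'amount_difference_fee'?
24680

Step 1: For each record, compute amount - fee
Example calculations:
  3656 - 15 = 3641
  2927 - 15 = 2912
  2011 - 5 = 2006
  ...
Step 2: Sum all derived values
Step 3: Total = 24680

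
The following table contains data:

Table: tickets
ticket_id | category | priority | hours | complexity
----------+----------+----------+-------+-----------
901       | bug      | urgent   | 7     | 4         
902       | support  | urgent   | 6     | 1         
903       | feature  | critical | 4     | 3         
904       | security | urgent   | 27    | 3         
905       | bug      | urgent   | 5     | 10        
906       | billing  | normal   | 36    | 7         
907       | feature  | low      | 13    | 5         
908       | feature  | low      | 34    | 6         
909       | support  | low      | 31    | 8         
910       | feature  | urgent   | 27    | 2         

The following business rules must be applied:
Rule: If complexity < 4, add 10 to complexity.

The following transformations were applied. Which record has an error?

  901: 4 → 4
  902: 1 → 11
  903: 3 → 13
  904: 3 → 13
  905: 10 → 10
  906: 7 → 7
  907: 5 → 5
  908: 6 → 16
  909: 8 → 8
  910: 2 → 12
Record 908 has an error. The correct transformed value should be 6, not 16.

Step 1: Check each record against the rule
Step 2: Record 908 has complexity = 6
Step 3: Since 6 >= 4, the bonus should not have been applied
Step 4: Correct value = 6, but claimed value = 16
Conclusion: Record 908 has the error.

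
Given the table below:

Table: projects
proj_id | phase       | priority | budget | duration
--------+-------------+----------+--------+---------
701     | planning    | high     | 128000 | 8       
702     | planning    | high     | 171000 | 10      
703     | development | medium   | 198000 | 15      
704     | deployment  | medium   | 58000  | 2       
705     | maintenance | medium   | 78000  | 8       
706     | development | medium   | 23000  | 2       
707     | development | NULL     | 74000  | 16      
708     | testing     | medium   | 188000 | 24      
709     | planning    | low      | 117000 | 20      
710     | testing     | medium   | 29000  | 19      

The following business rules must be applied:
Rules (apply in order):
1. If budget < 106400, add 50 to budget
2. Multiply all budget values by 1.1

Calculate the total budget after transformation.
1170675.0

Step 1: Apply Rule 1 - Add 50 to records with budget < 106400
  - 5 records affected: 262000 + (5 × 50) = 262250
  - Unaffected records: 802000
  - Sum after Rule 1: 1064250
Step 2: Apply Rule 2 - Multiply all by 1.1
  - 1064250 × 1.1 = 1170675.0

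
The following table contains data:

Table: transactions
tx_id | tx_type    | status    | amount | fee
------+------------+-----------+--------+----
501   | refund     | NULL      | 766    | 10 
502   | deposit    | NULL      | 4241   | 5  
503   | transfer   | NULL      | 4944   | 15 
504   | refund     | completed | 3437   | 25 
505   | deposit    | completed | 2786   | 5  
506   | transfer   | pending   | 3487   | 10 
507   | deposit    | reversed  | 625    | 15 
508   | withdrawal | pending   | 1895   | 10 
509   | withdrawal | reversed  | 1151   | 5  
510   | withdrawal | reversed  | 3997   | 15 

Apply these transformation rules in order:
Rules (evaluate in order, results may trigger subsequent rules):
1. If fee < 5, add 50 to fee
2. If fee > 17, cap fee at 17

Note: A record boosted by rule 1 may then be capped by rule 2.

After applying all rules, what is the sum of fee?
107

Step 1: Apply rule 1 to records with fee < 5
  - 0 records get bonus of 50
  - Of these, 0 records then exceed 17 and get capped
Step 2: Apply rule 2 to records with fee > 17
  - 1 records (original) are capped
Step 3: Calculate final sum = 107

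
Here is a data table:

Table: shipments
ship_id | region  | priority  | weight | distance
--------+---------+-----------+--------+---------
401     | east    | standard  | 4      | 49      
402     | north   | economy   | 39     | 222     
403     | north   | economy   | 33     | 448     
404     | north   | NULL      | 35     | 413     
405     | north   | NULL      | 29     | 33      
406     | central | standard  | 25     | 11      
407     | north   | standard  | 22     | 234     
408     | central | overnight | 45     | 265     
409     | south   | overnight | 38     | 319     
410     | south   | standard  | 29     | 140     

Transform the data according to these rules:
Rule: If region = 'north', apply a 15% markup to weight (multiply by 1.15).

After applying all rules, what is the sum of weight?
322.7

Step 1: Records with region = 'north' have total weight = 158
Step 2: Apply multiplier: 158 × 1.15 = 181.7
Step 3: Other records total: 141
Step 4: Final sum = 181.7 + 141 = 322.7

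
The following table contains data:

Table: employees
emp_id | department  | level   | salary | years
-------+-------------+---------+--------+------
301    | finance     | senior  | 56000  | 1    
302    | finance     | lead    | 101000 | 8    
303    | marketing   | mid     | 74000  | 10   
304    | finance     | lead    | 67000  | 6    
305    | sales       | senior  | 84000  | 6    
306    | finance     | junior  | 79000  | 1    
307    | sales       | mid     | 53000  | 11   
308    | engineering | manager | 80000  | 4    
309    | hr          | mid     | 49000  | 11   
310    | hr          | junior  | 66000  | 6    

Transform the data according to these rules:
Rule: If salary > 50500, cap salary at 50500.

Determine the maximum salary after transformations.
50500

Step 1: Original maximum salary = 101000
Step 2: Apply cap at 50500
Step 3: 9 records had salary > 50500 and were capped
Step 4: Maximum after transformation = 50500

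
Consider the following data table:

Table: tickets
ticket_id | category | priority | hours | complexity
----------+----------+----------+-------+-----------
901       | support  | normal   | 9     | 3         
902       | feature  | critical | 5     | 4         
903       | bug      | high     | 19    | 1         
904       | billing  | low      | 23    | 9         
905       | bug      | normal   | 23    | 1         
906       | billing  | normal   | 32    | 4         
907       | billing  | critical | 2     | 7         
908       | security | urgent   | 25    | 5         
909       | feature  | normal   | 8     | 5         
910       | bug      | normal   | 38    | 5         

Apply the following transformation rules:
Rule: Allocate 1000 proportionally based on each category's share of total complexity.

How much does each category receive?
billing: 454.55, bug: 159.09, feature: 204.55, security: 113.64, support: 68.18

Step 1: Calculate total complexity = 44
Step 2: Calculate each category's proportion:
  billing: 20/44 = 45.45% → 454.55
  bug: 7/44 = 15.91% → 159.09
  feature: 9/44 = 20.45% → 204.55
  security: 5/44 = 11.36% → 113.64
  support: 3/44 = 6.82% → 68.18
Step 3: Verify: sum of allocations ≈ 1000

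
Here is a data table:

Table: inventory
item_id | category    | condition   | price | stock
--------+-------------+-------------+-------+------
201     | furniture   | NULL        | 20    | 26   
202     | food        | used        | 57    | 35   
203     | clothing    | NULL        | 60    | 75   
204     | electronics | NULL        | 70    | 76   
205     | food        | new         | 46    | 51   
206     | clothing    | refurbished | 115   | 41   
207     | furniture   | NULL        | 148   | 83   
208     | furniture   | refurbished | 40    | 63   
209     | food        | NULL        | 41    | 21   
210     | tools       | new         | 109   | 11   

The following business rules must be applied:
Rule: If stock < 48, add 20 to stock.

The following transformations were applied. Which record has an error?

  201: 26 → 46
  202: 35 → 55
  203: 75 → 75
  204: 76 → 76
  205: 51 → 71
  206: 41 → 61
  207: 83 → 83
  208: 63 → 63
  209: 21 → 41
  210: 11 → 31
Record 205 has an error. The correct transformed value should be 51, not 71.

Step 1: Check each record against the rule
Step 2: Record 205 has stock = 51
Step 3: Since 51 >= 48, the bonus should not have been applied
Step 4: Correct value = 51, but claimed value = 71
Conclusion: Record 205 has the error.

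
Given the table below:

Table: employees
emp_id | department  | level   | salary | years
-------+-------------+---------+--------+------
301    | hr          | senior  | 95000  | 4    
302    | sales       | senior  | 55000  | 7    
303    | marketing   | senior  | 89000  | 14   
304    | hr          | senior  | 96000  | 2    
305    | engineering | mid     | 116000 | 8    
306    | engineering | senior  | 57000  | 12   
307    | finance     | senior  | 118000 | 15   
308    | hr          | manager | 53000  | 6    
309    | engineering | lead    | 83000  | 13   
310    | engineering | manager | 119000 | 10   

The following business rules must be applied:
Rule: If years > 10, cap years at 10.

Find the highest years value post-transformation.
10

Step 1: Original maximum years = 15
Step 2: Apply cap at 10
Step 3: 4 records had years > 10 and were capped
Step 4: Maximum after transformation = 10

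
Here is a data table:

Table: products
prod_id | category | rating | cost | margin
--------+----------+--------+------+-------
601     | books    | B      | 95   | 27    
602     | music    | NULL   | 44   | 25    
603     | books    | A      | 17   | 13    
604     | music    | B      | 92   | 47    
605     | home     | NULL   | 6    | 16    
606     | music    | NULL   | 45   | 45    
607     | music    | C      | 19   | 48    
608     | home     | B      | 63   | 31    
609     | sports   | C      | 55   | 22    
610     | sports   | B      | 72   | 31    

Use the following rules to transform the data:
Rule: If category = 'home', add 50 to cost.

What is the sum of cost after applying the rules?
608

Step 1: Count records where category = 'home': 2
Step 2: Total bonus added: 2 × 50 = 100
Step 3: Original sum of cost: 508
Step 4: Final sum = 508 + 100 = 608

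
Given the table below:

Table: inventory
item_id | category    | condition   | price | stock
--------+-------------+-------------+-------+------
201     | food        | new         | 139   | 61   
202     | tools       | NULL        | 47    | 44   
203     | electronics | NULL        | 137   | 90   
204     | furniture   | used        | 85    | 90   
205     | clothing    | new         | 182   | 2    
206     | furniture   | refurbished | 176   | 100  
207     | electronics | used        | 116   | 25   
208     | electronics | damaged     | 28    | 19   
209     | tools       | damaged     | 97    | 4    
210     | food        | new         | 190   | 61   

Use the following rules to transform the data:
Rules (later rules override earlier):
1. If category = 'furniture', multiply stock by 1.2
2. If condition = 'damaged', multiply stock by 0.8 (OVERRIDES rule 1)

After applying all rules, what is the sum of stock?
529.4

Step 1: Rule 2 takes priority for records with condition = 'damaged'
  - 2 records: 23 × 0.8 = 18.4
Step 2: Rule 1 applies to remaining records with category = 'furniture'
  - 2 records: 190 × 1.2 = 228.0
Step 3: Other records unchanged: 283
Step 4: Final sum = 18.4 + 228.0 + 283 = 529.4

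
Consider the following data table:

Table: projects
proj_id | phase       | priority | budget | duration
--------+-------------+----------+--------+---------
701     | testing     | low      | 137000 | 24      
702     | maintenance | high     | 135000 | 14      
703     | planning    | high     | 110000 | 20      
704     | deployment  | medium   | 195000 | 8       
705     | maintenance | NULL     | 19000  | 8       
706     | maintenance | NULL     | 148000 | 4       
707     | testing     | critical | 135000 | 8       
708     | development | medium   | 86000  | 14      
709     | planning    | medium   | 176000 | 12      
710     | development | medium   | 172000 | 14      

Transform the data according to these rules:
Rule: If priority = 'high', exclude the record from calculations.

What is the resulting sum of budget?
1068000

Step 1: Identify records where priority = 'high'
Step 2: The excluded records sum to 245000
Step 3: Original total budget = 1313000
Step 4: Remaining total = 1313000 - 245000 = 1068000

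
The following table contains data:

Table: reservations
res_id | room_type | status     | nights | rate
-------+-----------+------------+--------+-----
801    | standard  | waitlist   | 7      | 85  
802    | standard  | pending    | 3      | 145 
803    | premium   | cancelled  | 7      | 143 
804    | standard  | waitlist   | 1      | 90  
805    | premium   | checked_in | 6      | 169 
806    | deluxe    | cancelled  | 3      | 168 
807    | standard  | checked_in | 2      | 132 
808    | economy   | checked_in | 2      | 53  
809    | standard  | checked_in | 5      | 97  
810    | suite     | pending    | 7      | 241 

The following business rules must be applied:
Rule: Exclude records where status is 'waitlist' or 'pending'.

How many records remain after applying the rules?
6

Step 1: Count records to exclude
  - 2 (waitlist) + 2 (pending) = 4 records
Step 2: Total records: 10
Step 3: Remaining = 10 - 4 = 6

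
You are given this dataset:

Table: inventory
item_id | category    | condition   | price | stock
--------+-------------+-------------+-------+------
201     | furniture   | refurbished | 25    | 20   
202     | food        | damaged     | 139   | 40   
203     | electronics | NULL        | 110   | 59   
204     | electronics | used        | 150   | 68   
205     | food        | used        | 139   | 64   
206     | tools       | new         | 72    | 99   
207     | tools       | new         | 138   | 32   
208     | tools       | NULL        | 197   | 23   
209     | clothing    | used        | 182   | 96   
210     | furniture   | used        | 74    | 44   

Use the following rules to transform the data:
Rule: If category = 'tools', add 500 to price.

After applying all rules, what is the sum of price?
2726

Step 1: Count records where category = 'tools': 3
Step 2: Total bonus added: 3 × 500 = 1500
Step 3: Original sum of price: 1226
Step 4: Final sum = 1226 + 1500 = 2726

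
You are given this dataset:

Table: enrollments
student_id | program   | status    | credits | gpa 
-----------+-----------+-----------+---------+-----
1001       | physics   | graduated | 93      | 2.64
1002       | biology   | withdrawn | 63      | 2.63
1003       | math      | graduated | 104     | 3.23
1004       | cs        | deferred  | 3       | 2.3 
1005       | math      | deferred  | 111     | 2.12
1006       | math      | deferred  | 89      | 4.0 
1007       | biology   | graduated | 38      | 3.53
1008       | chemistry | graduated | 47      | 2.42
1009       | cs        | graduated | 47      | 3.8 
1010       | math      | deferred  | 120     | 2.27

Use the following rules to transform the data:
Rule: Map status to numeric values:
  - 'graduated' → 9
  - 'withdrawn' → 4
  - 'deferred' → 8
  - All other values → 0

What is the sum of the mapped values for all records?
81

Step 1: Apply mapping to each record
Step 2: Count by status:
  'graduated': 5 records × 9 = 45
  'withdrawn': 1 records × 4 = 4
  'deferred': 4 records × 8 = 32
Step 3: Sum all mapped values = 81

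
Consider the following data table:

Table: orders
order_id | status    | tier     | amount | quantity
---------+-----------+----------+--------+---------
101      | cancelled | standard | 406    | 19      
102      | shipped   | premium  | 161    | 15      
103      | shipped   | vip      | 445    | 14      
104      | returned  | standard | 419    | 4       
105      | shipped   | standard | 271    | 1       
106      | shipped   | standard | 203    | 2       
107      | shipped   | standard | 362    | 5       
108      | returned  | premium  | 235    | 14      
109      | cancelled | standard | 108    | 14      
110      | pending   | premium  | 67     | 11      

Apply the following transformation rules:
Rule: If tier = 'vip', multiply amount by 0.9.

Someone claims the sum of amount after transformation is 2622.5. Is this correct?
No, the correct result is 2632.5.

Step 1: Calculate the correct sum after transformation
Step 2: Apply multiplier 0.9 to records where tier = 'vip'
Step 3: Correct result = 2632.5
Step 4: Claimed result = 2622.5
Step 5: 2632.5 ≠ 2622.5
Conclusion: The claimed result is incorrect. The correct answer is 2632.5.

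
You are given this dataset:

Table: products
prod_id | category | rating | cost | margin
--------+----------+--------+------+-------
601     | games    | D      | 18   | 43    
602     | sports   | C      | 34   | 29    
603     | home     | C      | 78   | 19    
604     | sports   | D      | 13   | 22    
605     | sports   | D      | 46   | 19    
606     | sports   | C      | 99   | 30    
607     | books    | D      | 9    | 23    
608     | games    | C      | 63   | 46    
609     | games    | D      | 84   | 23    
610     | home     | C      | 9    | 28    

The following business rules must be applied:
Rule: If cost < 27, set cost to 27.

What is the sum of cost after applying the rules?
512

Step 1: 4 records have cost < 27
Step 2: These records originally summed to 49
Step 3: After setting to minimum: 4 × 27 = 108
Step 4: Unaffected records sum: 404
Step 5: Final sum = 108 + 404 = 512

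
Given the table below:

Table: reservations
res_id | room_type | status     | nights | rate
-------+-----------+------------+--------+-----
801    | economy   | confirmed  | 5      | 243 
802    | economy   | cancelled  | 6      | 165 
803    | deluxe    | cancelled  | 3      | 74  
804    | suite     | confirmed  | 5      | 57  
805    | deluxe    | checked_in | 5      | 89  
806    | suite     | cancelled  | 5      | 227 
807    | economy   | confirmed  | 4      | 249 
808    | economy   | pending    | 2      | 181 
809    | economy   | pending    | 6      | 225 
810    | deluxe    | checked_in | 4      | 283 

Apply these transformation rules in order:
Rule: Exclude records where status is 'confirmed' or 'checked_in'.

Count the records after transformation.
5

Step 1: Count records to exclude
  - 3 (confirmed) + 2 (checked_in) = 5 records
Step 2: Total records: 10
Step 3: Remaining = 10 - 5 = 5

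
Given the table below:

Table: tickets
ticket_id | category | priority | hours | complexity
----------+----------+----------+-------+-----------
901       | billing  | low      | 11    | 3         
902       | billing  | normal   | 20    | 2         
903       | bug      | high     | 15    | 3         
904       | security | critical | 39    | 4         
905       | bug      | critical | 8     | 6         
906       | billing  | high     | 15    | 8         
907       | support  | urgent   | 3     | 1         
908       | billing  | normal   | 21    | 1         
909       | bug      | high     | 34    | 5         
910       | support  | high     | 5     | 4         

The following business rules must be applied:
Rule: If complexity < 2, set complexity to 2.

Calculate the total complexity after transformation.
39

Step 1: 2 records have complexity < 2
Step 2: These records originally summed to 2
Step 3: After setting to minimum: 2 × 2 = 4
Step 4: Unaffected records sum: 35
Step 5: Final sum = 4 + 35 = 39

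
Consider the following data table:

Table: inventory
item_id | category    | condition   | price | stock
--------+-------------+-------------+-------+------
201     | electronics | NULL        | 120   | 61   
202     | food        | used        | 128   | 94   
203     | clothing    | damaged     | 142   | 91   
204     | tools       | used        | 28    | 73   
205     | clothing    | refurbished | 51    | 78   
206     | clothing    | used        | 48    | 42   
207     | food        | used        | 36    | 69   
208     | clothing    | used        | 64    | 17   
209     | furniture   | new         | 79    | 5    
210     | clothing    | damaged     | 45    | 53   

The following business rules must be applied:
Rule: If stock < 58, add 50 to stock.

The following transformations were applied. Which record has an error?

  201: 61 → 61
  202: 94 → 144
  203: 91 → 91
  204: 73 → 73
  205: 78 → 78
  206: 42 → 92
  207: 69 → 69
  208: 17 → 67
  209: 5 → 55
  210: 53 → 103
Record 202 has an error. The correct transformed value should be 94, not 144.

Step 1: Check each record against the rule
Step 2: Record 202 has stock = 94
Step 3: Since 94 >= 58, the bonus should not have been applied
Step 4: Correct value = 94, but claimed value = 144
Conclusion: Record 202 has the error.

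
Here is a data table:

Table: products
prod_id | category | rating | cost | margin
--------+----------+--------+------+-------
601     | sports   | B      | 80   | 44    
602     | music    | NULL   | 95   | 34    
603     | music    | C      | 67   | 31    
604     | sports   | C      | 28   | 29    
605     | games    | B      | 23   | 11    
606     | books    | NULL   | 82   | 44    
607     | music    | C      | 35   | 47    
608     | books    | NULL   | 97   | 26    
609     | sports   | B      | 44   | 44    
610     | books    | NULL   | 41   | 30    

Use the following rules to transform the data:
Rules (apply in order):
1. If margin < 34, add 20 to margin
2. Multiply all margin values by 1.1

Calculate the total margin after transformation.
484.0

Step 1: Apply Rule 1 - Add 20 to records with margin < 34
  - 5 records affected: 127 + (5 × 20) = 227
  - Unaffected records: 213
  - Sum after Rule 1: 440
Step 2: Apply Rule 2 - Multiply all by 1.1
  - 440 × 1.1 = 484.0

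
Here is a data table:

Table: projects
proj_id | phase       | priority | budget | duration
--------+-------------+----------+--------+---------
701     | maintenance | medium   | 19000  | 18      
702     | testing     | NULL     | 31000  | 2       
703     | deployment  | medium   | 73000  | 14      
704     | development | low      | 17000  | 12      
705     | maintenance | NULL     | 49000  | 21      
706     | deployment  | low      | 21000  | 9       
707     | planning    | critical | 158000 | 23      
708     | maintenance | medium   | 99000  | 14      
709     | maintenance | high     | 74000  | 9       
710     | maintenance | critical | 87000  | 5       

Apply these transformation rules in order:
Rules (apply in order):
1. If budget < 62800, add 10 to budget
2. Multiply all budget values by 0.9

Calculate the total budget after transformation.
565245.0

Step 1: Apply Rule 1 - Add 10 to records with budget < 62800
  - 5 records affected: 137000 + (5 × 10) = 137050
  - Unaffected records: 491000
  - Sum after Rule 1: 628050
Step 2: Apply Rule 2 - Multiply all by 0.9
  - 628050 × 0.9 = 565245.0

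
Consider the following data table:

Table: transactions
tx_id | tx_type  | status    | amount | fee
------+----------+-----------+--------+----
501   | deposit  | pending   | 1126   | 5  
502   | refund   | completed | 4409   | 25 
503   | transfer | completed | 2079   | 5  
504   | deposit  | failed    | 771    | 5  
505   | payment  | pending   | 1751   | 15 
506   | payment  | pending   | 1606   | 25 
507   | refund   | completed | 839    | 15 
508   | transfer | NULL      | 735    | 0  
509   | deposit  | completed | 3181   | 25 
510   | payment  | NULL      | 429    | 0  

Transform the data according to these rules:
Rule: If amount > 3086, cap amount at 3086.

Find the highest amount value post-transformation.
3086

Step 1: Original maximum amount = 4409
Step 2: Apply cap at 3086
Step 3: 2 records had amount > 3086 and were capped
Step 4: Maximum after transformation = 3086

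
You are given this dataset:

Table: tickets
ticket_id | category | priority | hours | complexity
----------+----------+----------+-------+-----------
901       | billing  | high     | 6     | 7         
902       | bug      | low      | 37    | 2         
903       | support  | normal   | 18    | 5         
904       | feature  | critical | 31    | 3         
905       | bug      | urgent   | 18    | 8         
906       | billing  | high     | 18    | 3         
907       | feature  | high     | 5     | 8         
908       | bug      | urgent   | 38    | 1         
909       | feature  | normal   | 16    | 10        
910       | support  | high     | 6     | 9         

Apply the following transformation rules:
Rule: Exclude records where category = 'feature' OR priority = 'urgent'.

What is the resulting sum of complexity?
26

Step 1: Find records where category = 'feature' OR priority = 'urgent'
Step 2: 5 records match, summing to 30
Step 3: Original sum: 56
Step 4: Remaining sum = 56 - 30 = 26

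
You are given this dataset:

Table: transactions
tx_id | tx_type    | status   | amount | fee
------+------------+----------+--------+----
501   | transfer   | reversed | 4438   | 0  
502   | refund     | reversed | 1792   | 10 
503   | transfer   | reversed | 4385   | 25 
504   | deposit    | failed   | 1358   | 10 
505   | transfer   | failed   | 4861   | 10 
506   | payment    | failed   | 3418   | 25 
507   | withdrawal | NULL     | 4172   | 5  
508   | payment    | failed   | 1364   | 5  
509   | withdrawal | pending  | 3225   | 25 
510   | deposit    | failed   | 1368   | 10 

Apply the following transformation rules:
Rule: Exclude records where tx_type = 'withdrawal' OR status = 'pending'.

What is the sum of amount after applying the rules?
22984

Step 1: Find records where tx_type = 'withdrawal' OR status = 'pending'
Step 2: 2 records match, summing to 7397
Step 3: Original sum: 30381
Step 4: Remaining sum = 30381 - 7397 = 22984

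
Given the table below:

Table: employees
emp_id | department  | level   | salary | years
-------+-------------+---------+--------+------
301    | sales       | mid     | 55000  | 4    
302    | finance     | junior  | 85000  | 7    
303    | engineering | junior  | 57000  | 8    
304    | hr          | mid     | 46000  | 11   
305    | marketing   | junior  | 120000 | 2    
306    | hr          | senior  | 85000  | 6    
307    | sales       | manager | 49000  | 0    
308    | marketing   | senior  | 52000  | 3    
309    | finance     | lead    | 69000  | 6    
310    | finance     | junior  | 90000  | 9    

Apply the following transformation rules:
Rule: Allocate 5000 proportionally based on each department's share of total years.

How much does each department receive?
engineering: 714.29, finance: 1964.29, hr: 1517.86, marketing: 446.43, sales: 357.14

Step 1: Calculate total years = 56
Step 2: Calculate each department's proportion:
  engineering: 8/56 = 14.29% → 714.29
  finance: 22/56 = 39.29% → 1964.29
  hr: 17/56 = 30.36% → 1517.86
  marketing: 5/56 = 8.93% → 446.43
  sales: 4/56 = 7.14% → 357.14
Step 3: Verify: sum of allocations ≈ 5000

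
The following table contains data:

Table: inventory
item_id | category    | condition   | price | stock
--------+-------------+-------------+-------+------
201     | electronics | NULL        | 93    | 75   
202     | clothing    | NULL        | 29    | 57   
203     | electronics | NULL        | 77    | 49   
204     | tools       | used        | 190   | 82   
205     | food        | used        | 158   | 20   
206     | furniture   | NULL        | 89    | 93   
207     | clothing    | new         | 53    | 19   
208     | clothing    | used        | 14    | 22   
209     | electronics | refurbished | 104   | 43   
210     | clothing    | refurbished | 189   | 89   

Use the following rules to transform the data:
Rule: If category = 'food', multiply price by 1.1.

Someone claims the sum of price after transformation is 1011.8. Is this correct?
Yes, the result is correct.

Step 1: Calculate the correct sum after transformation
Step 2: Apply multiplier 1.1 to records where category = 'food'
Step 3: Correct result = 1011.8
Step 4: Claimed result = 1011.8
Step 5: 1011.8 = 1011.8 ✓
Conclusion: The claimed result is correct.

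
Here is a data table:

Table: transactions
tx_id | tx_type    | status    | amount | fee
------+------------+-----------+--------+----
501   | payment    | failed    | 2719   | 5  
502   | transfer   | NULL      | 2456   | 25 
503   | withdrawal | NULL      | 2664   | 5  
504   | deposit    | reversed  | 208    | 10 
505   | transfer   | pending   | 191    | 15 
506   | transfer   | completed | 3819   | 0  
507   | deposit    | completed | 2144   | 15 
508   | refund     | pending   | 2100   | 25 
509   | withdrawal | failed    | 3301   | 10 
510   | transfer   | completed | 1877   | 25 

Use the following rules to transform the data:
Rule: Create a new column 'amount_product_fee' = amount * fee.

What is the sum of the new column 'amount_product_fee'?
257855

Step 1: For each record, compute amount * fee
Example calculations:
  2719 * 5 = 13595
  2456 * 25 = 61400
  2664 * 5 = 13320
  ...
Step 2: Sum all derived values
Step 3: Total = 257855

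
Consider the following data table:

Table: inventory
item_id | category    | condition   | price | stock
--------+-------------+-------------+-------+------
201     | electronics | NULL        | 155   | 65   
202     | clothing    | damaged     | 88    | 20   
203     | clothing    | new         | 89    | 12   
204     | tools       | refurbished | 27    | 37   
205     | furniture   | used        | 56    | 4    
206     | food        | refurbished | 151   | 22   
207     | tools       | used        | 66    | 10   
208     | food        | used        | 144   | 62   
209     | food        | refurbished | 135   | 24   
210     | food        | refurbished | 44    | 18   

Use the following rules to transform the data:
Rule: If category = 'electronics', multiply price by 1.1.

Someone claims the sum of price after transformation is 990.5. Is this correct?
No, the correct result is 970.5.

Step 1: Calculate the correct sum after transformation
Step 2: Apply multiplier 1.1 to records where category = 'electronics'
Step 3: Correct result = 970.5
Step 4: Claimed result = 990.5
Step 5: 970.5 ≠ 990.5
Conclusion: The claimed result is incorrect. The correct answer is 970.5.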